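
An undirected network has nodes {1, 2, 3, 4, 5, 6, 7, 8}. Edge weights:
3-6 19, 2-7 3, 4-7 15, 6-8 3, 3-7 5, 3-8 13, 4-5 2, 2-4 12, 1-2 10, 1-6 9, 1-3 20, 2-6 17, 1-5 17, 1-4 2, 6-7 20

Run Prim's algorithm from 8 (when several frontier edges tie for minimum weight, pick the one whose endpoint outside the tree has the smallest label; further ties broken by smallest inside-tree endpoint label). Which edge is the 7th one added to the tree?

3-7

Grow the tree from 8 using Prim:
Step 1: cheapest edge leaving the tree is 6-8 (3); add 6.
Step 2: cheapest edge leaving the tree is 1-6 (9); add 1.
Step 3: cheapest edge leaving the tree is 1-4 (2); add 4.
Step 4: cheapest edge leaving the tree is 4-5 (2); add 5.
Step 5: cheapest edge leaving the tree is 1-2 (10); add 2.
Step 6: cheapest edge leaving the tree is 2-7 (3); add 7.
Step 7: cheapest edge leaving the tree is 3-7 (5); add 3.
The 7th edge added is 3-7.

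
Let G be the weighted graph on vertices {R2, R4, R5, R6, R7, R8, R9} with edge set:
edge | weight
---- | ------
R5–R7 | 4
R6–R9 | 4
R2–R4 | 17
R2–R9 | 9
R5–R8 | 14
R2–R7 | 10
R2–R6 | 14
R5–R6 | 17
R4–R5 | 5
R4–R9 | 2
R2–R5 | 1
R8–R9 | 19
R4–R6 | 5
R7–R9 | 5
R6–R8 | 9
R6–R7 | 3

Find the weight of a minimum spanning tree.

23

Kruskal: consider edges lightest-first.
R2–R5 (1): add. Components now {R6} {R4} {R9} {R8} {R2,R5} {R7}
R4–R9 (2): add. Components now {R6} {R4,R9} {R8} {R2,R5} {R7}
R6–R7 (3): add. Components now {R6,R7} {R4,R9} {R8} {R2,R5}
R5–R7 (4): add. Components now {R2,R5,R6,R7} {R4,R9} {R8}
R6–R9 (4): add. Components now {R2,R4,R5,R6,R7,R9} {R8}
R4–R5 (5): skip — R4 and R5 already connected.
R4–R6 (5): skip — R6 and R4 already connected.
R7–R9 (5): skip — R9 and R7 already connected.
R2–R9 (9): skip — R9 and R2 already connected.
R6–R8 (9): add. Components now {R2,R4,R5,R6,R7,R8,R9}
MST edges: R2–R5, R4–R9, R6–R7, R5–R7, R6–R9, R6–R8; total weight 1+2+3+4+4+9 = 23.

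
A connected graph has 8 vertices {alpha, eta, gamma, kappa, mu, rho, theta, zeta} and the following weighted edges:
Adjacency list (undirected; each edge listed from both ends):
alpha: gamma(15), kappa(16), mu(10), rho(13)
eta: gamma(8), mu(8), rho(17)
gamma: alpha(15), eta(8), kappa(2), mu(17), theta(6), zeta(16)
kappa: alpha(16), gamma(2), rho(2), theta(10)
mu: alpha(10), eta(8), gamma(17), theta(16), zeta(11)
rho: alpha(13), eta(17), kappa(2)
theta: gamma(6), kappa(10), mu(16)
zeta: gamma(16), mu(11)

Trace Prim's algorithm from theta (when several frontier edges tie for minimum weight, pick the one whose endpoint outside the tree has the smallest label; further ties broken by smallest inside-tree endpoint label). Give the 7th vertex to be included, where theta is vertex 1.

Prim's algorithm from theta:
Step 1: cheapest edge leaving the tree is gamma—theta (6); add gamma.
Step 2: cheapest edge leaving the tree is gamma—kappa (2); add kappa.
Step 3: cheapest edge leaving the tree is kappa—rho (2); add rho.
Step 4: cheapest edge leaving the tree is eta—gamma (8); add eta.
Step 5: cheapest edge leaving the tree is eta—mu (8); add mu.
Step 6: cheapest edge leaving the tree is alpha—mu (10); add alpha.
Step 7: cheapest edge leaving the tree is mu—zeta (11); add zeta.
Vertex order: theta, gamma, kappa, rho, eta, mu, alpha, zeta. The 7th vertex is alpha.

alpha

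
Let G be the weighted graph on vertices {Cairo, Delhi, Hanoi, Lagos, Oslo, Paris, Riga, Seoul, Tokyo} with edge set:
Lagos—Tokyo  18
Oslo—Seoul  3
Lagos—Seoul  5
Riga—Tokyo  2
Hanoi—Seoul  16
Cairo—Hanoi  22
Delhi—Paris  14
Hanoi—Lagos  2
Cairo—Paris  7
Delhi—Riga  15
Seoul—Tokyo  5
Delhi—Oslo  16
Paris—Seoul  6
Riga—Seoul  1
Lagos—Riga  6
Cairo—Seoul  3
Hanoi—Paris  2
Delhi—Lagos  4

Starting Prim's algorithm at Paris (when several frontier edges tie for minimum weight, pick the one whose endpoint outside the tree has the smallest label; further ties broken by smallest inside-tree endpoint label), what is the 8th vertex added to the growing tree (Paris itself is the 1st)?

Cairo

Grow the tree from Paris using Prim:
Step 1: cheapest edge leaving the tree is Hanoi—Paris (2); add Hanoi.
Step 2: cheapest edge leaving the tree is Hanoi—Lagos (2); add Lagos.
Step 3: cheapest edge leaving the tree is Delhi—Lagos (4); add Delhi.
Step 4: cheapest edge leaving the tree is Lagos—Seoul (5); add Seoul.
Step 5: cheapest edge leaving the tree is Riga—Seoul (1); add Riga.
Step 6: cheapest edge leaving the tree is Riga—Tokyo (2); add Tokyo.
Step 7: cheapest edge leaving the tree is Cairo—Seoul (3); add Cairo.
Step 8: cheapest edge leaving the tree is Oslo—Seoul (3); add Oslo.
Vertex order: Paris, Hanoi, Lagos, Delhi, Seoul, Riga, Tokyo, Cairo, Oslo. The 8th vertex is Cairo.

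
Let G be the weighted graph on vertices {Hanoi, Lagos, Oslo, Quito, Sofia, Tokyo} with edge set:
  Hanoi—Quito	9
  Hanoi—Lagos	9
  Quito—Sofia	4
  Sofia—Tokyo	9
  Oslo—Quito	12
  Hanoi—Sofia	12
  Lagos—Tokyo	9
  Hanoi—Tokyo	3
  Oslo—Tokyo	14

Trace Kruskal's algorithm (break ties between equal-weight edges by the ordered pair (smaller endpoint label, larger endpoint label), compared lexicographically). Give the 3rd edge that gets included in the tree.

Hanoi-Lagos

Sort edges by weight, then run Kruskal:
Hanoi—Tokyo (3): add. Components now {Sofia} {Hanoi,Tokyo} {Oslo} {Quito} {Lagos}
Quito—Sofia (4): add. Components now {Quito,Sofia} {Hanoi,Tokyo} {Oslo} {Lagos}
Hanoi—Lagos (9): add. Components now {Quito,Sofia} {Hanoi,Lagos,Tokyo} {Oslo}
Hanoi—Quito (9): add. Components now {Hanoi,Lagos,Quito,Sofia,Tokyo} {Oslo}
Lagos—Tokyo (9): skip — Tokyo and Lagos already connected.
Sofia—Tokyo (9): skip — Sofia and Tokyo already connected.
Hanoi—Sofia (12): skip — Sofia and Hanoi already connected.
Oslo—Quito (12): add. Components now {Hanoi,Lagos,Oslo,Quito,Sofia,Tokyo}
The 3rd edge added is Hanoi—Lagos.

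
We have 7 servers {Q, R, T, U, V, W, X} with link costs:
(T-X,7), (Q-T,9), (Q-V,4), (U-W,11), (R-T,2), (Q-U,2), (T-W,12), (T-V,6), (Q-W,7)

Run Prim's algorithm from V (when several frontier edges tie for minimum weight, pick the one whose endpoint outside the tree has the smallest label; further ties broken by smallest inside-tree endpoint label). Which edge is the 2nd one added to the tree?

Prim, starting at V.
Step 1: cheapest edge leaving the tree is Q-V (4); add Q.
Step 2: cheapest edge leaving the tree is Q-U (2); add U.
Step 3: cheapest edge leaving the tree is T-V (6); add T.
Step 4: cheapest edge leaving the tree is R-T (2); add R.
Step 5: cheapest edge leaving the tree is Q-W (7); add W.
Step 6: cheapest edge leaving the tree is T-X (7); add X.
The 2nd edge added is Q-U.

Q-U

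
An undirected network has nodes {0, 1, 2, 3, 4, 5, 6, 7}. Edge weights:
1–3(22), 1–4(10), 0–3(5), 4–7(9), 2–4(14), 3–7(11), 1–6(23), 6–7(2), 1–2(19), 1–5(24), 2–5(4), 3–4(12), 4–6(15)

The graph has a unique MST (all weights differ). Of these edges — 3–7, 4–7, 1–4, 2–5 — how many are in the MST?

Sort edges by weight, then run Kruskal:
6–7 (2): add — endpoints in different components.
2–5 (4): add — endpoints in different components.
0–3 (5): add — endpoints in different components.
4–7 (9): add — endpoints in different components.
1–4 (10): add — endpoints in different components.
3–7 (11): add — endpoints in different components.
3–4 (12): skip — 3 and 4 already connected.
2–4 (14): add — endpoints in different components.
MST edge set: {6–7, 2–5, 0–3, 4–7, 1–4, 3–7, 2–4}.
Of the listed edges, {3–7, 4–7, 1–4, 2–5} are in the MST → 4.

4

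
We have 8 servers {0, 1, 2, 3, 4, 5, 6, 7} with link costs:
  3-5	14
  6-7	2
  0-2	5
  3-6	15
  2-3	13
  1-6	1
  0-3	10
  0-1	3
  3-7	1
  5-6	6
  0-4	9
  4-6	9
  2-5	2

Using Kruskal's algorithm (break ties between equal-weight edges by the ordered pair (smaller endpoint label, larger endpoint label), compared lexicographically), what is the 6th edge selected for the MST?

Kruskal: consider edges lightest-first.
1-6 (1): add — endpoints in different components.
3-7 (1): add — endpoints in different components.
2-5 (2): add — endpoints in different components.
6-7 (2): add — endpoints in different components.
0-1 (3): add — endpoints in different components.
0-2 (5): add — endpoints in different components.
5-6 (6): skip — 5 and 6 already connected.
0-4 (9): add — endpoints in different components.
The 6th edge added is 0-2.

0-2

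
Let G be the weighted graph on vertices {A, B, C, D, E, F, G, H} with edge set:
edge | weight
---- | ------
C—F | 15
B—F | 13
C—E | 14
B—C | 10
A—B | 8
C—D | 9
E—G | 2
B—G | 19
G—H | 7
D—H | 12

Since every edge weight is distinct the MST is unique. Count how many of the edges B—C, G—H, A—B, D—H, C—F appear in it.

Kruskal's algorithm — process edges by increasing weight (ties by edge label):
E—G (2): add — endpoints in different components.
G—H (7): add — endpoints in different components.
A—B (8): add — endpoints in different components.
C—D (9): add — endpoints in different components.
B—C (10): add — endpoints in different components.
D—H (12): add — endpoints in different components.
B—F (13): add — endpoints in different components.
MST edge set: {E—G, G—H, A—B, C—D, B—C, D—H, B—F}.
Of the listed edges, {B—C, G—H, A—B, D—H} are in the MST → 4.

4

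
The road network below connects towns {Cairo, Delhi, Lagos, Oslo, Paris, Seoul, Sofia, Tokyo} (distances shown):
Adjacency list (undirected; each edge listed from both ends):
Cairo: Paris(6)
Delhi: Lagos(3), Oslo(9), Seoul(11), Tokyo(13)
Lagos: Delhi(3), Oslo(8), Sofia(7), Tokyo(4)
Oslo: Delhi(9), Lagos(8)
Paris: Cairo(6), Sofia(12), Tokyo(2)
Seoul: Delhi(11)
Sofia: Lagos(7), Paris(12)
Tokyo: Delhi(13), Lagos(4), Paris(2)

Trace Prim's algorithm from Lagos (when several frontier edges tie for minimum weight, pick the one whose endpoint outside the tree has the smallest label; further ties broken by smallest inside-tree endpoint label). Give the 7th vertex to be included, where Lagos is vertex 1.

Oslo

Prim, starting at Lagos.
Step 1: cheapest edge leaving the tree is Delhi Lagos (3); add Delhi.
Step 2: cheapest edge leaving the tree is Lagos Tokyo (4); add Tokyo.
Step 3: cheapest edge leaving the tree is Paris Tokyo (2); add Paris.
Step 4: cheapest edge leaving the tree is Cairo Paris (6); add Cairo.
Step 5: cheapest edge leaving the tree is Lagos Sofia (7); add Sofia.
Step 6: cheapest edge leaving the tree is Lagos Oslo (8); add Oslo.
Step 7: cheapest edge leaving the tree is Delhi Seoul (11); add Seoul.
Vertex order: Lagos, Delhi, Tokyo, Paris, Cairo, Sofia, Oslo, Seoul. The 7th vertex is Oslo.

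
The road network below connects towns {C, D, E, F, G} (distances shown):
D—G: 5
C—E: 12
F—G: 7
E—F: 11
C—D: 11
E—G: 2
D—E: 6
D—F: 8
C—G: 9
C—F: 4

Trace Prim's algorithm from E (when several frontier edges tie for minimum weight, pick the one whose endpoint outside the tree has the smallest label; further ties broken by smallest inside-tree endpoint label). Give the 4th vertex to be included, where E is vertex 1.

Grow the tree from E using Prim:
Step 1: frontier [E—G 2, D—E 6, E—F 11, C—E 12] → take E—G (2); add G.
Step 2: frontier [D—E 6, E—F 11, C—E 12, D—G 5, F—G 7, C—G 9] → take D—G (5); add D.
Step 3: frontier [D—F 8, C—D 11, E—F 11, C—E 12, F—G 7, C—G 9] → take F—G (7); add F.
Step 4: frontier [C—D 11, C—E 12, C—F 4, C—G 9] → take C—F (4); add C.
Vertex order: E, G, D, F, C. The 4th vertex is F.

F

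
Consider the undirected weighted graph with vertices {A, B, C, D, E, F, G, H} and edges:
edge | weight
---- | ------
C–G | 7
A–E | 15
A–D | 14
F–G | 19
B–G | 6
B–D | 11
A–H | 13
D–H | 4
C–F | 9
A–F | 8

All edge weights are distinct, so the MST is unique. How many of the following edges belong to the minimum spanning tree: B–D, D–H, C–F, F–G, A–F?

4

Kruskal's algorithm — process edges by increasing weight (ties by edge label):
D–H (4): add — endpoints in different components.
B–G (6): add — endpoints in different components.
C–G (7): add — endpoints in different components.
A–F (8): add — endpoints in different components.
C–F (9): add — endpoints in different components.
B–D (11): add — endpoints in different components.
A–H (13): skip — A and H already connected.
A–D (14): skip — A and D already connected.
A–E (15): add — endpoints in different components.
MST edge set: {D–H, B–G, C–G, A–F, C–F, B–D, A–E}.
Of the listed edges, {B–D, D–H, C–F, A–F} are in the MST → 4.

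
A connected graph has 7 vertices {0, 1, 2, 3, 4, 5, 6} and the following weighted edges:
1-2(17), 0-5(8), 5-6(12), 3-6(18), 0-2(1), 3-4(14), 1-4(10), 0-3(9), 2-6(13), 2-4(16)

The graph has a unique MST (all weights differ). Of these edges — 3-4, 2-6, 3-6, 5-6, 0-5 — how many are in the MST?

3

Kruskal: consider edges lightest-first.
0-2 (1): add — endpoints in different components.
0-5 (8): add — endpoints in different components.
0-3 (9): add — endpoints in different components.
1-4 (10): add — endpoints in different components.
5-6 (12): add — endpoints in different components.
2-6 (13): skip — 2 and 6 already connected.
3-4 (14): add — endpoints in different components.
MST edge set: {0-2, 0-5, 0-3, 1-4, 5-6, 3-4}.
Of the listed edges, {3-4, 5-6, 0-5} are in the MST → 3.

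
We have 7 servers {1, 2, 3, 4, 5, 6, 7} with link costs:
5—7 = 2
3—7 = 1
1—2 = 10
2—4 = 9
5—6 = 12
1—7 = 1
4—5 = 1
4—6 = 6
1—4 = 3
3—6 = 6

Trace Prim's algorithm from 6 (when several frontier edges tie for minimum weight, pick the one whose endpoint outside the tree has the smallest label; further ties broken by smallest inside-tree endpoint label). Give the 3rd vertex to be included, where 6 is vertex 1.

Grow the tree from 6 using Prim:
Step 1: cheapest edge leaving the tree is 3—6 (6); add 3.
Step 2: cheapest edge leaving the tree is 3—7 (1); add 7.
Step 3: cheapest edge leaving the tree is 1—7 (1); add 1.
Step 4: cheapest edge leaving the tree is 5—7 (2); add 5.
Step 5: cheapest edge leaving the tree is 4—5 (1); add 4.
Step 6: cheapest edge leaving the tree is 2—4 (9); add 2.
Vertex order: 6, 3, 7, 1, 5, 4, 2. The 3rd vertex is 7.

7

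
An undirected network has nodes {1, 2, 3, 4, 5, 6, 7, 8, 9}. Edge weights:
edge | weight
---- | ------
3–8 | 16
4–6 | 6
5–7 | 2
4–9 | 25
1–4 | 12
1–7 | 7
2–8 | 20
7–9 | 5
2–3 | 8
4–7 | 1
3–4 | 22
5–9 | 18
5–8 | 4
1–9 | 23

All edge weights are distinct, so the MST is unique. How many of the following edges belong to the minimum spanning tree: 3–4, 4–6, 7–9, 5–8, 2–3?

4

Sort edges by weight, then run Kruskal:
4–7 (1): add — endpoints in different components.
5–7 (2): add — endpoints in different components.
5–8 (4): add — endpoints in different components.
7–9 (5): add — endpoints in different components.
4–6 (6): add — endpoints in different components.
1–7 (7): add — endpoints in different components.
2–3 (8): add — endpoints in different components.
1–4 (12): skip — 1 and 4 already connected.
3–8 (16): add — endpoints in different components.
MST edge set: {4–7, 5–7, 5–8, 7–9, 4–6, 1–7, 2–3, 3–8}.
Of the listed edges, {4–6, 7–9, 5–8, 2–3} are in the MST → 4.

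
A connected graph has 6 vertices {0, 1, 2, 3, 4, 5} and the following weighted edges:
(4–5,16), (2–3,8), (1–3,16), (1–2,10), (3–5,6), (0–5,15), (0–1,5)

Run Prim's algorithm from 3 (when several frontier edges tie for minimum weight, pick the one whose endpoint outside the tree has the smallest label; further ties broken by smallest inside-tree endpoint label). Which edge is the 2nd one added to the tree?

2-3

Prim's algorithm from 3:
Step 1: cheapest edge leaving the tree is 3–5 (6); add 5.
Step 2: cheapest edge leaving the tree is 2–3 (8); add 2.
Step 3: cheapest edge leaving the tree is 1–2 (10); add 1.
Step 4: cheapest edge leaving the tree is 0–1 (5); add 0.
Step 5: cheapest edge leaving the tree is 4–5 (16); add 4.
The 2nd edge added is 2–3.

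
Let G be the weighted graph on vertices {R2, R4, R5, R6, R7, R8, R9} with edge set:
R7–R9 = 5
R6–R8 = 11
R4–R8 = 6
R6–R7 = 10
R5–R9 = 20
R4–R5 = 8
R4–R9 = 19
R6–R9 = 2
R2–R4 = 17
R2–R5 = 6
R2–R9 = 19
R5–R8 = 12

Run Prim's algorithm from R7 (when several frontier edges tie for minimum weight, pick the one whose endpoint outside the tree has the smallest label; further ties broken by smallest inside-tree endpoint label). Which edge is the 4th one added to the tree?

R4-R8

Prim, starting at R7.
Step 1: cheapest edge leaving the tree is R7–R9 (5); add R9.
Step 2: cheapest edge leaving the tree is R6–R9 (2); add R6.
Step 3: cheapest edge leaving the tree is R6–R8 (11); add R8.
Step 4: cheapest edge leaving the tree is R4–R8 (6); add R4.
Step 5: cheapest edge leaving the tree is R4–R5 (8); add R5.
Step 6: cheapest edge leaving the tree is R2–R5 (6); add R2.
The 4th edge added is R4–R8.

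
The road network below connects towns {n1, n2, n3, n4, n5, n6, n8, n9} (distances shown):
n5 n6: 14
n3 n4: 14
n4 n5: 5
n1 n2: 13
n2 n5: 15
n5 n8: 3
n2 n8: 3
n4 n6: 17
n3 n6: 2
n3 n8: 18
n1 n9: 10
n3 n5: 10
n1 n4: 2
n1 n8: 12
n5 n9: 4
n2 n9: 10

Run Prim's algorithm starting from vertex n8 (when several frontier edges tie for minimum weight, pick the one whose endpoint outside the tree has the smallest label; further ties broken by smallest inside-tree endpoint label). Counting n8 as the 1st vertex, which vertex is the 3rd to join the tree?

n5

Prim's algorithm from n8:
Step 1: cheapest edge leaving the tree is n2 n8 (3); add n2.
Step 2: cheapest edge leaving the tree is n5 n8 (3); add n5.
Step 3: cheapest edge leaving the tree is n5 n9 (4); add n9.
Step 4: cheapest edge leaving the tree is n4 n5 (5); add n4.
Step 5: cheapest edge leaving the tree is n1 n4 (2); add n1.
Step 6: cheapest edge leaving the tree is n3 n5 (10); add n3.
Step 7: cheapest edge leaving the tree is n3 n6 (2); add n6.
Vertex order: n8, n2, n5, n9, n4, n1, n3, n6. The 3rd vertex is n5.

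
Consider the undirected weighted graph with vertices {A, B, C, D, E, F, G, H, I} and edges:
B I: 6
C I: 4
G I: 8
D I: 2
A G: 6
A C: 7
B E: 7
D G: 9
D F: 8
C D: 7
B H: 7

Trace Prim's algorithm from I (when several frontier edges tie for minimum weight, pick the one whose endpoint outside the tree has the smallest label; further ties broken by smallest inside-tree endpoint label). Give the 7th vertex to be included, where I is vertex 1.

E

Prim, starting at I.
Step 1: frontier [D I 2, C I 4, B I 6, G I 8] → take D I (2); add D.
Step 2: frontier [C D 7, D F 8, D G 9, C I 4, B I 6, G I 8] → take C I (4); add C.
Step 3: frontier [A C 7, D F 8, D G 9, B I 6, G I 8] → take B I (6); add B.
Step 4: frontier [B E 7, B H 7, A C 7, D F 8, D G 9, G I 8] → take A C (7); add A.
Step 5: frontier [A G 6, B E 7, B H 7, D F 8, D G 9, G I 8] → take A G (6); add G.
Step 6: frontier [B E 7, B H 7, D F 8] → take B E (7); add E.
Step 7: frontier [B H 7, D F 8] → take B H (7); add H.
Step 8: frontier [D F 8] → take D F (8); add F.
Vertex order: I, D, C, B, A, G, E, H, F. The 7th vertex is E.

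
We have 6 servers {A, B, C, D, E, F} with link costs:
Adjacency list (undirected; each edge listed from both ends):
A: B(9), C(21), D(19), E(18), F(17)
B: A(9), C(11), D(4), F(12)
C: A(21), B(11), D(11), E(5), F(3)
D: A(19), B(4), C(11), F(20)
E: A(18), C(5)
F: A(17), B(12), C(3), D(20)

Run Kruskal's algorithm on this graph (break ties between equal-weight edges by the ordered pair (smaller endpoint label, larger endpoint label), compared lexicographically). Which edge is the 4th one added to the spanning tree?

A-B

Sort edges by weight, then run Kruskal:
C-F (3): add — endpoints in different components.
B-D (4): add — endpoints in different components.
C-E (5): add — endpoints in different components.
A-B (9): add — endpoints in different components.
B-C (11): add — endpoints in different components.
The 4th edge added is A-B.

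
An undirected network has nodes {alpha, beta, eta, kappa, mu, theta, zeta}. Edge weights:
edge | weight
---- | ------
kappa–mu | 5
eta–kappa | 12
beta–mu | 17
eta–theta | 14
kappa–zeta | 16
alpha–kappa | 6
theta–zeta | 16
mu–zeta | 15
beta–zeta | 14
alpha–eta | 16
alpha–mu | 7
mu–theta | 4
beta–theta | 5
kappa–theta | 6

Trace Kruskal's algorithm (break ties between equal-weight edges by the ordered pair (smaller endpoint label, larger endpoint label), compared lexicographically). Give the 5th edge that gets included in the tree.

eta-kappa

Kruskal's algorithm — process edges by increasing weight (ties by edge label):
mu–theta (4): add. Components now {alpha} {zeta} {beta} {eta} {kappa} {mu,theta}
beta–theta (5): add. Components now {alpha} {zeta} {beta,mu,theta} {eta} {kappa}
kappa–mu (5): add. Components now {alpha} {zeta} {beta,kappa,mu,theta} {eta}
alpha–kappa (6): add. Components now {alpha,beta,kappa,mu,theta} {zeta} {eta}
kappa–theta (6): skip — kappa and theta already connected.
alpha–mu (7): skip — alpha and mu already connected.
eta–kappa (12): add. Components now {alpha,beta,eta,kappa,mu,theta} {zeta}
beta–zeta (14): add. Components now {alpha,beta,eta,kappa,mu,theta,zeta}
The 5th edge added is eta–kappa.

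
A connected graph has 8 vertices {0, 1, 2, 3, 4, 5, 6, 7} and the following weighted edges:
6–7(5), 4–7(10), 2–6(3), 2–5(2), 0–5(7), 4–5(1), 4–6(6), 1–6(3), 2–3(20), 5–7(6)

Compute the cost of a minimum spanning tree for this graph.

41

Grow the tree from 6 using Prim:
Step 1: frontier [1–6 3, 2–6 3, 6–7 5, 4–6 6] → take 1–6 (3); add 1.
Step 2: frontier [2–6 3, 6–7 5, 4–6 6] → take 2–6 (3); add 2.
Step 3: frontier [2–5 2, 2–3 20, 6–7 5, 4–6 6] → take 2–5 (2); add 5.
Step 4: frontier [2–3 20, 4–5 1, 5–7 6, 0–5 7, 6–7 5, 4–6 6] → take 4–5 (1); add 4.
Step 5: frontier [2–3 20, 4–7 10, 5–7 6, 0–5 7, 6–7 5] → take 6–7 (5); add 7.
Step 6: frontier [2–3 20, 0–5 7] → take 0–5 (7); add 0.
Step 7: frontier [2–3 20] → take 2–3 (20); add 3.
MST edges: 1–6, 2–6, 2–5, 4–5, 6–7, 0–5, 2–3; total weight 3+3+2+1+5+7+20 = 41.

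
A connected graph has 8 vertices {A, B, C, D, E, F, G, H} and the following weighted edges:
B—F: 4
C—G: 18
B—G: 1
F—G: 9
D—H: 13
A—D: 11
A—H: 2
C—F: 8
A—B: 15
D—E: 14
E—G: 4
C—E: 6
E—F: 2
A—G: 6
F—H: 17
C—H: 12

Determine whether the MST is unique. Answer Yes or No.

No

Sort edges by weight, then run Kruskal:
B—G (1): add — endpoints in different components.
A—H (2): add — endpoints in different components.
E—F (2): add — endpoints in different components.
B—F (4): add — endpoints in different components.
E—G (4): skip — E and G already connected.
A—G (6): add — endpoints in different components.
C—E (6): add — endpoints in different components.
C—F (8): skip — C and F already connected.
F—G (9): skip — F and G already connected.
A—D (11): add — endpoints in different components.
Non-tree edge E—G has weight 4, equal to the heaviest edge on its tree cycle — swapping gives another MST of the same weight. Not unique.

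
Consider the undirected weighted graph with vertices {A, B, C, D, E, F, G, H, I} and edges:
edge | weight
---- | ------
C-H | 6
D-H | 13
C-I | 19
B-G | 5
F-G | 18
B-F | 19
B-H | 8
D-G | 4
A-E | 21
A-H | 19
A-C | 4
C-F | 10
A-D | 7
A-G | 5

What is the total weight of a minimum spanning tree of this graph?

Prim, starting at I.
Step 1: cheapest edge leaving the tree is C-I (19); add C.
Step 2: cheapest edge leaving the tree is A-C (4); add A.
Step 3: cheapest edge leaving the tree is A-G (5); add G.
Step 4: cheapest edge leaving the tree is D-G (4); add D.
Step 5: cheapest edge leaving the tree is B-G (5); add B.
Step 6: cheapest edge leaving the tree is C-H (6); add H.
Step 7: cheapest edge leaving the tree is C-F (10); add F.
Step 8: cheapest edge leaving the tree is A-E (21); add E.
MST edges: C-I, A-C, A-G, D-G, B-G, C-H, C-F, A-E; total weight 19+4+5+4+5+6+10+21 = 74.

74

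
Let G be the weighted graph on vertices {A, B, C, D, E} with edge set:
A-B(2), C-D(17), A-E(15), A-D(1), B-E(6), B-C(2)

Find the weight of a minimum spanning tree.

Kruskal's algorithm — process edges by increasing weight (ties by edge label):
A-D (1): add — endpoints in different components.
A-B (2): add — endpoints in different components.
B-C (2): add — endpoints in different components.
B-E (6): add — endpoints in different components.
MST edges: A-D, A-B, B-C, B-E; total weight 1+2+2+6 = 11.

11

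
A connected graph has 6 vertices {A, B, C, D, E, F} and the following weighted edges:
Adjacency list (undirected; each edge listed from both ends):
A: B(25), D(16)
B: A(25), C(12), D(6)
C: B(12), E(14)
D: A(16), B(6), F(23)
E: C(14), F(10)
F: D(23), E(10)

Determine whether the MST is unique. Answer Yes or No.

Yes

Kruskal's algorithm — process edges by increasing weight (ties by edge label):
B-D (6): add — endpoints in different components.
E-F (10): add — endpoints in different components.
B-C (12): add — endpoints in different components.
C-E (14): add — endpoints in different components.
A-D (16): add — endpoints in different components.
Every non-tree edge has weight strictly greater than the heaviest edge on the tree path between its endpoints, so the MST is unique.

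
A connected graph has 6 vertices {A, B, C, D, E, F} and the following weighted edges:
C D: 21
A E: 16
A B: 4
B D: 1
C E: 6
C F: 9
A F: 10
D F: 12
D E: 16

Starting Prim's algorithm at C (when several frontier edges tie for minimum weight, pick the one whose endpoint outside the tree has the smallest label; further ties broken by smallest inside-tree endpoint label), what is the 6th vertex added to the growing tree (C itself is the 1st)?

D

Grow the tree from C using Prim:
Step 1: cheapest edge leaving the tree is C E (6); add E.
Step 2: cheapest edge leaving the tree is C F (9); add F.
Step 3: cheapest edge leaving the tree is A F (10); add A.
Step 4: cheapest edge leaving the tree is A B (4); add B.
Step 5: cheapest edge leaving the tree is B D (1); add D.
Vertex order: C, E, F, A, B, D. The 6th vertex is D.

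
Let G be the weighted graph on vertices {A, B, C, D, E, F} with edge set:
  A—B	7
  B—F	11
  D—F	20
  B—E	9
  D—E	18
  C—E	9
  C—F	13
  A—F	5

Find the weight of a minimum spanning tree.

48

Grow the tree from D using Prim:
Step 1: cheapest edge leaving the tree is D—E (18); add E.
Step 2: cheapest edge leaving the tree is B—E (9); add B.
Step 3: cheapest edge leaving the tree is A—B (7); add A.
Step 4: cheapest edge leaving the tree is A—F (5); add F.
Step 5: cheapest edge leaving the tree is C—E (9); add C.
MST edges: D—E, B—E, A—B, A—F, C—E; total weight 18+9+7+5+9 = 48.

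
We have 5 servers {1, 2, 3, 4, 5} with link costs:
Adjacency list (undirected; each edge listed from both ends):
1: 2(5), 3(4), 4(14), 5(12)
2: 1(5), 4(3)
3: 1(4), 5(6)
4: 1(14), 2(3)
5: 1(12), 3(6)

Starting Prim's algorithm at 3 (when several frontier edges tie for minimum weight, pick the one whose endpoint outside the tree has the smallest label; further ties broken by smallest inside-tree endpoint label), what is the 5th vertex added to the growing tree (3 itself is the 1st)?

Prim, starting at 3.
Step 1: cheapest edge leaving the tree is 1–3 (4); add 1.
Step 2: cheapest edge leaving the tree is 1–2 (5); add 2.
Step 3: cheapest edge leaving the tree is 2–4 (3); add 4.
Step 4: cheapest edge leaving the tree is 3–5 (6); add 5.
Vertex order: 3, 1, 2, 4, 5. The 5th vertex is 5.

5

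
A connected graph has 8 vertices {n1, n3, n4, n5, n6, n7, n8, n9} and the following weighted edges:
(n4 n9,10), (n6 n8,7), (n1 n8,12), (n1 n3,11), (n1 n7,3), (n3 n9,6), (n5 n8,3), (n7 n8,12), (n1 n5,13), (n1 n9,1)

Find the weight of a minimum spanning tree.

42

Grow the tree from n3 using Prim:
Step 1: cheapest edge leaving the tree is n3 n9 (6); add n9.
Step 2: cheapest edge leaving the tree is n1 n9 (1); add n1.
Step 3: cheapest edge leaving the tree is n1 n7 (3); add n7.
Step 4: cheapest edge leaving the tree is n4 n9 (10); add n4.
Step 5: cheapest edge leaving the tree is n1 n8 (12); add n8.
Step 6: cheapest edge leaving the tree is n5 n8 (3); add n5.
Step 7: cheapest edge leaving the tree is n6 n8 (7); add n6.
MST edges: n3 n9, n1 n9, n1 n7, n4 n9, n1 n8, n5 n8, n6 n8; total weight 6+1+3+10+12+3+7 = 42.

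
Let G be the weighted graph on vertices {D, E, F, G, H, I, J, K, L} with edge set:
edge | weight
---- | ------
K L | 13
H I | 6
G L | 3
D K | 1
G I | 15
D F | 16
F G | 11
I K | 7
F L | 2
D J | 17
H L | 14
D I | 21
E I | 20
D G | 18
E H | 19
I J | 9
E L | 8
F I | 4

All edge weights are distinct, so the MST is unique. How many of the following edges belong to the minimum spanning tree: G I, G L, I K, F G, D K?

Kruskal: consider edges lightest-first.
D K (1): add — endpoints in different components.
F L (2): add — endpoints in different components.
G L (3): add — endpoints in different components.
F I (4): add — endpoints in different components.
H I (6): add — endpoints in different components.
I K (7): add — endpoints in different components.
E L (8): add — endpoints in different components.
I J (9): add — endpoints in different components.
MST edge set: {D K, F L, G L, F I, H I, I K, E L, I J}.
Of the listed edges, {G L, I K, D K} are in the MST → 3.

3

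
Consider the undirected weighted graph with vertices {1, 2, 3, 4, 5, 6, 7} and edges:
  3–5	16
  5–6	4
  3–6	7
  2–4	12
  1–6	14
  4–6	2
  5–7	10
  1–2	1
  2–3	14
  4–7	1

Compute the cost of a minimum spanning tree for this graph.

Prim's algorithm from 6:
Step 1: frontier [4–6 2, 5–6 4, 3–6 7, 1–6 14] → take 4–6 (2); add 4.
Step 2: frontier [4–7 1, 2–4 12, 5–6 4, 3–6 7, 1–6 14] → take 4–7 (1); add 7.
Step 3: frontier [2–4 12, 5–6 4, 3–6 7, 1–6 14, 5–7 10] → take 5–6 (4); add 5.
Step 4: frontier [2–4 12, 3–5 16, 3–6 7, 1–6 14] → take 3–6 (7); add 3.
Step 5: frontier [2–3 14, 2–4 12, 1–6 14] → take 2–4 (12); add 2.
Step 6: frontier [1–2 1, 1–6 14] → take 1–2 (1); add 1.
MST edges: 4–6, 4–7, 5–6, 3–6, 2–4, 1–2; total weight 2+1+4+7+12+1 = 27.

27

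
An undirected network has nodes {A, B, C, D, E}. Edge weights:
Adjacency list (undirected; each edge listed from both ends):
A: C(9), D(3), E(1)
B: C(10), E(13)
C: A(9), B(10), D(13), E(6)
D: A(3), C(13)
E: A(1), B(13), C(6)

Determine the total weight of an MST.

Prim, starting at C.
Step 1: cheapest edge leaving the tree is C E (6); add E.
Step 2: cheapest edge leaving the tree is A E (1); add A.
Step 3: cheapest edge leaving the tree is A D (3); add D.
Step 4: cheapest edge leaving the tree is B C (10); add B.
MST edges: C E, A E, A D, B C; total weight 6+1+3+10 = 20.

20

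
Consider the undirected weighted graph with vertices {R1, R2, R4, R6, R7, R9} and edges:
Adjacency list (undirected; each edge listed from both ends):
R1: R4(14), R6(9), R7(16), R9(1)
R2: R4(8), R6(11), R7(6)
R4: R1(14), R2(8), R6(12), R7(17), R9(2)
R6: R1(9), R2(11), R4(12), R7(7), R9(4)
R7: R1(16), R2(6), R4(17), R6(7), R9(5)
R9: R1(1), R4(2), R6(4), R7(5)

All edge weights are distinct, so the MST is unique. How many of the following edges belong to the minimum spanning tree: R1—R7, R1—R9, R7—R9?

2

Kruskal: consider edges lightest-first.
R1—R9 (1): add. Components now {R1,R9} {R7} {R4} {R2} {R6}
R4—R9 (2): add. Components now {R1,R4,R9} {R7} {R2} {R6}
R6—R9 (4): add. Components now {R1,R4,R6,R9} {R7} {R2}
R7—R9 (5): add. Components now {R1,R4,R6,R7,R9} {R2}
R2—R7 (6): add. Components now {R1,R2,R4,R6,R7,R9}
MST edge set: {R1—R9, R4—R9, R6—R9, R7—R9, R2—R7}.
Of the listed edges, {R1—R9, R7—R9} are in the MST → 2.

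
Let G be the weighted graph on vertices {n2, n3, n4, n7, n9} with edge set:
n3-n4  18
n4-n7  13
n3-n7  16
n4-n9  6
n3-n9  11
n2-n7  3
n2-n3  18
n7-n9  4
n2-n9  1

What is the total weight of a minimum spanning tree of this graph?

21

Grow the tree from n4 using Prim:
Step 1: cheapest edge leaving the tree is n4-n9 (6); add n9.
Step 2: cheapest edge leaving the tree is n2-n9 (1); add n2.
Step 3: cheapest edge leaving the tree is n2-n7 (3); add n7.
Step 4: cheapest edge leaving the tree is n3-n9 (11); add n3.
MST edges: n4-n9, n2-n9, n2-n7, n3-n9; total weight 6+1+3+11 = 21.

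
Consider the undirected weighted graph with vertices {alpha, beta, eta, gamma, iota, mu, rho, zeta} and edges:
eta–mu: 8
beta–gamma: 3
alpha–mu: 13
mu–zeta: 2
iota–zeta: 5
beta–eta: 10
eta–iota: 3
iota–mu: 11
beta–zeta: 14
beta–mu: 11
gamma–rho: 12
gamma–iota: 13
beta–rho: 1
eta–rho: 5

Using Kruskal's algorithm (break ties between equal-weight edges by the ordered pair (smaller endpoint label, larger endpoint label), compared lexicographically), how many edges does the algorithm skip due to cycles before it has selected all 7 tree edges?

Kruskal: consider edges lightest-first.
beta–rho (1): add — endpoints in different components.
mu–zeta (2): add — endpoints in different components.
beta–gamma (3): add — endpoints in different components.
eta–iota (3): add — endpoints in different components.
eta–rho (5): add — endpoints in different components.
iota–zeta (5): add — endpoints in different components.
eta–mu (8): skip — eta and mu already connected.
beta–eta (10): skip — eta and beta already connected.
beta–mu (11): skip — beta and mu already connected.
iota–mu (11): skip — mu and iota already connected.
gamma–rho (12): skip — gamma and rho already connected.
alpha–mu (13): add — endpoints in different components.
Edges rejected before the tree was complete: 5.

5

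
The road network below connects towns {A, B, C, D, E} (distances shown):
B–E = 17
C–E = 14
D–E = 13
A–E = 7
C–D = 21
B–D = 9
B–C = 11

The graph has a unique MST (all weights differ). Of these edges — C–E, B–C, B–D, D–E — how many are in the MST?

3

Kruskal: consider edges lightest-first.
A–E (7): add — endpoints in different components.
B–D (9): add — endpoints in different components.
B–C (11): add — endpoints in different components.
D–E (13): add — endpoints in different components.
MST edge set: {A–E, B–D, B–C, D–E}.
Of the listed edges, {B–C, B–D, D–E} are in the MST → 3.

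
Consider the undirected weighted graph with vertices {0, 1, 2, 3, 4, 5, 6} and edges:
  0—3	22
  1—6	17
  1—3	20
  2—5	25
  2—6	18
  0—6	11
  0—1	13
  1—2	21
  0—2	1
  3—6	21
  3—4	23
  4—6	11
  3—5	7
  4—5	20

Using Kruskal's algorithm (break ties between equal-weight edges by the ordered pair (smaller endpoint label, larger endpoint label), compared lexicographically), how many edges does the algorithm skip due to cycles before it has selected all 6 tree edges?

2

Sort edges by weight, then run Kruskal:
0—2 (1): add. Components now {0,2} {1} {3} {4} {5} {6}
3—5 (7): add. Components now {0,2} {1} {3,5} {4} {6}
0—6 (11): add. Components now {0,2,6} {1} {3,5} {4}
4—6 (11): add. Components now {0,2,4,6} {1} {3,5}
0—1 (13): add. Components now {0,1,2,4,6} {3,5}
1—6 (17): skip — 1 and 6 already connected.
2—6 (18): skip — 2 and 6 already connected.
1—3 (20): add. Components now {0,1,2,3,4,5,6}
Edges rejected before the tree was complete: 2.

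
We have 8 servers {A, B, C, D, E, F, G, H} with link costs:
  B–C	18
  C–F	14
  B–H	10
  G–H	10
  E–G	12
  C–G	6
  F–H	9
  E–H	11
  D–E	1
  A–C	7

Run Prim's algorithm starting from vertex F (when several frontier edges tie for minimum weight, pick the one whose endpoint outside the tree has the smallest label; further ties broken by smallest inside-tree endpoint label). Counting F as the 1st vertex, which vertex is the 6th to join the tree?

Prim, starting at F.
Step 1: frontier [F–H 9, C–F 14] → take F–H (9); add H.
Step 2: frontier [C–F 14, B–H 10, G–H 10, E–H 11] → take B–H (10); add B.
Step 3: frontier [B–C 18, C–F 14, G–H 10, E–H 11] → take G–H (10); add G.
Step 4: frontier [B–C 18, C–F 14, C–G 6, E–G 12, E–H 11] → take C–G (6); add C.
Step 5: frontier [A–C 7, E–G 12, E–H 11] → take A–C (7); add A.
Step 6: frontier [E–G 12, E–H 11] → take E–H (11); add E.
Step 7: frontier [D–E 1] → take D–E (1); add D.
Vertex order: F, H, B, G, C, A, E, D. The 6th vertex is A.

A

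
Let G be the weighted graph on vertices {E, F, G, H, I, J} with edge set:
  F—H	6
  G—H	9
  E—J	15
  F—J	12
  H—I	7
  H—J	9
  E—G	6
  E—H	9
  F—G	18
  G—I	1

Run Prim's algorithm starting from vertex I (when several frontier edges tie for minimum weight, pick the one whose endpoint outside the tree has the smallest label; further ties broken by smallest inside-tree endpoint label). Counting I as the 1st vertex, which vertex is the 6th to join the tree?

Grow the tree from I using Prim:
Step 1: frontier [G—I 1, H—I 7] → take G—I (1); add G.
Step 2: frontier [E—G 6, G—H 9, F—G 18, H—I 7] → take E—G (6); add E.
Step 3: frontier [E—H 9, E—J 15, G—H 9, F—G 18, H—I 7] → take H—I (7); add H.
Step 4: frontier [E—J 15, F—G 18, F—H 6, H—J 9] → take F—H (6); add F.
Step 5: frontier [E—J 15, F—J 12, H—J 9] → take H—J (9); add J.
Vertex order: I, G, E, H, F, J. The 6th vertex is J.

J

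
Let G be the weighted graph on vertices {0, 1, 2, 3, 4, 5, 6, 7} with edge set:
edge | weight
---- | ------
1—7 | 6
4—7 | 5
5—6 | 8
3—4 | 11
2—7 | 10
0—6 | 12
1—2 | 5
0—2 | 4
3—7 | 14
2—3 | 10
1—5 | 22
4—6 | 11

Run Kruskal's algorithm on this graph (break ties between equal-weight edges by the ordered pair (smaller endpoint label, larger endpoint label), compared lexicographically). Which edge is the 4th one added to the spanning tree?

1-7

Kruskal's algorithm — process edges by increasing weight (ties by edge label):
0—2 (4): add — endpoints in different components.
1—2 (5): add — endpoints in different components.
4—7 (5): add — endpoints in different components.
1—7 (6): add — endpoints in different components.
5—6 (8): add — endpoints in different components.
2—3 (10): add — endpoints in different components.
2—7 (10): skip — 2 and 7 already connected.
3—4 (11): skip — 3 and 4 already connected.
4—6 (11): add — endpoints in different components.
The 4th edge added is 1—7.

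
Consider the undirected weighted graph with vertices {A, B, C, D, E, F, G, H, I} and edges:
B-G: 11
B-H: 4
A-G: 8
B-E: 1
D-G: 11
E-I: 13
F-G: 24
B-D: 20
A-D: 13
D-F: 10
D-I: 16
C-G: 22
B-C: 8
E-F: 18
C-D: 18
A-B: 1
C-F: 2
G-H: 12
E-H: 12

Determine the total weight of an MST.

Kruskal: consider edges lightest-first.
A-B (1): add — endpoints in different components.
B-E (1): add — endpoints in different components.
C-F (2): add — endpoints in different components.
B-H (4): add — endpoints in different components.
A-G (8): add — endpoints in different components.
B-C (8): add — endpoints in different components.
D-F (10): add — endpoints in different components.
B-G (11): skip — B and G already connected.
D-G (11): skip — D and G already connected.
E-H (12): skip — E and H already connected.
G-H (12): skip — G and H already connected.
A-D (13): skip — A and D already connected.
E-I (13): add — endpoints in different components.
MST edges: A-B, B-E, C-F, B-H, A-G, B-C, D-F, E-I; total weight 1+1+2+4+8+8+10+13 = 47.

47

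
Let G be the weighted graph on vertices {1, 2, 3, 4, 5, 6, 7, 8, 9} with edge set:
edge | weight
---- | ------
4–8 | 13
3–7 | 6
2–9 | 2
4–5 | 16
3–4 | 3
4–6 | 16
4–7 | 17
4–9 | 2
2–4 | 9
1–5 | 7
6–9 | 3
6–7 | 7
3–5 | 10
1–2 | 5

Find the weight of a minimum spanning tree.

41

Sort edges by weight, then run Kruskal:
2–9 (2): add — endpoints in different components.
4–9 (2): add — endpoints in different components.
3–4 (3): add — endpoints in different components.
6–9 (3): add — endpoints in different components.
1–2 (5): add — endpoints in different components.
3–7 (6): add — endpoints in different components.
1–5 (7): add — endpoints in different components.
6–7 (7): skip — 6 and 7 already connected.
2–4 (9): skip — 2 and 4 already connected.
3–5 (10): skip — 3 and 5 already connected.
4–8 (13): add — endpoints in different components.
MST edges: 2–9, 4–9, 3–4, 6–9, 1–2, 3–7, 1–5, 4–8; total weight 2+2+3+3+5+6+7+13 = 41.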